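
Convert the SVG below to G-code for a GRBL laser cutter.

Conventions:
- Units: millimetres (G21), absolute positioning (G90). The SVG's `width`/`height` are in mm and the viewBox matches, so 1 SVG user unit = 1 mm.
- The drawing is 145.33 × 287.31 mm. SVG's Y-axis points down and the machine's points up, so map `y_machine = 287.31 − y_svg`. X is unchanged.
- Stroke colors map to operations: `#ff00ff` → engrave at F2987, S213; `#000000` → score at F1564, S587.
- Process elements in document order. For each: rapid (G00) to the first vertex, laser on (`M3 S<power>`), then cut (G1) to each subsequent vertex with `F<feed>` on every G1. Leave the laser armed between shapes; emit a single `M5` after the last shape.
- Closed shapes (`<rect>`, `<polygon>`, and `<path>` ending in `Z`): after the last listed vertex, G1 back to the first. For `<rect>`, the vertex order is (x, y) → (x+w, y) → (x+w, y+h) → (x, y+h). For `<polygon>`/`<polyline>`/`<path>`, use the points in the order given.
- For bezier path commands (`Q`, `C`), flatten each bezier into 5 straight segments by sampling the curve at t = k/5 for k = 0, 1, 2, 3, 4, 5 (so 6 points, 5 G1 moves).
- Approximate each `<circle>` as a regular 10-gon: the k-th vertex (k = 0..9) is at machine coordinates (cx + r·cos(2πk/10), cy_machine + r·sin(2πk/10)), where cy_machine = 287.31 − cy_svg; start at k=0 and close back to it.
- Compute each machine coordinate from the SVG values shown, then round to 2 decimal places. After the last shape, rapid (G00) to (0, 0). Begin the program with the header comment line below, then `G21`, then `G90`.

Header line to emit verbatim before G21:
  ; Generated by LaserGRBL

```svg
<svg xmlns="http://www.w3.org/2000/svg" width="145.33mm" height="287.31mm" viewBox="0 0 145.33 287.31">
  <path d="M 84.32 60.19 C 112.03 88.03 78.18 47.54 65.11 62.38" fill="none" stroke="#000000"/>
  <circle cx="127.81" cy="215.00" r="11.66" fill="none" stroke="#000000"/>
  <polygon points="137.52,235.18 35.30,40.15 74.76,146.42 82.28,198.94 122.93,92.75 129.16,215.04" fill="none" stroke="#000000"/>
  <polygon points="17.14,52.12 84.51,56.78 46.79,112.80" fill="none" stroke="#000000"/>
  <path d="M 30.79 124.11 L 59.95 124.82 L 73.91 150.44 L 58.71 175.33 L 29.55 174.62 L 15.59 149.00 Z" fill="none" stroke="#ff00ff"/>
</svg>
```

viewBox `0 0 145.33 287.31` with mm width/height → 1 unit = 1 mm. Flip: y_m = 287.31 − y_svg.

**Shape 1** — `<path>` cubic bezier, stroke `#000000` → score (S587, F1564). Control points (SVG): P0=(84.32,60.19), P1=(112.03,88.03), P2=(78.18,47.54), P3=(65.11,62.38); sampled at t=k/5. Machine vertices: (84.32,227.12) → (94.22,217.63) → (93.29,218.60) → (85.50,224.09) → (74.79,228.18) → (65.11,224.93). Open path.

**Shape 2** — `<circle>` circle, stroke `#000000` → score (S587, F1564). Machine vertices: (139.47,72.31) → (137.24,79.16) → (131.41,83.40) → (124.21,83.40) → (118.38,79.16) → (116.15,72.31) → (118.38,65.46) → (124.21,61.22) → (131.41,61.22) → (137.24,65.46) → (139.47,72.31). Closed: final G1 returns to the first vertex.

**Shape 3** — `<polygon>` closed polygon, stroke `#000000` → score (S587, F1564). Machine vertices: (137.52,52.13) → (35.30,247.16) → (74.76,140.89) → (82.28,88.37) → (122.93,194.56) → (129.16,72.27) → (137.52,52.13). Closed: final G1 returns to the first vertex.

**Shape 4** — `<polygon>` regular polygon, stroke `#000000` → score (S587, F1564). Machine vertices: (17.14,235.19) → (84.51,230.53) → (46.79,174.51) → (17.14,235.19). Closed: final G1 returns to the first vertex.

**Shape 5** — `<path>` regular polygon, stroke `#ff00ff` → engrave (S213, F2987). Machine vertices: (30.79,163.20) → (59.95,162.49) → (73.91,136.87) → (58.71,111.98) → (29.55,112.69) → (15.59,138.31) → (30.79,163.20). Closed: final G1 returns to the first vertex.

; Generated by LaserGRBL
G21
G90
G00 X84.32 Y227.12
M3 S587
G1 X94.22 Y217.63 F1564
G1 X93.29 Y218.60 F1564
G1 X85.50 Y224.09 F1564
G1 X74.79 Y228.18 F1564
G1 X65.11 Y224.93 F1564
G00 X139.47 Y72.31
M3 S587
G1 X137.24 Y79.16 F1564
G1 X131.41 Y83.40 F1564
G1 X124.21 Y83.40 F1564
G1 X118.38 Y79.16 F1564
G1 X116.15 Y72.31 F1564
G1 X118.38 Y65.46 F1564
G1 X124.21 Y61.22 F1564
G1 X131.41 Y61.22 F1564
G1 X137.24 Y65.46 F1564
G1 X139.47 Y72.31 F1564
G00 X137.52 Y52.13
M3 S587
G1 X35.30 Y247.16 F1564
G1 X74.76 Y140.89 F1564
G1 X82.28 Y88.37 F1564
G1 X122.93 Y194.56 F1564
G1 X129.16 Y72.27 F1564
G1 X137.52 Y52.13 F1564
G00 X17.14 Y235.19
M3 S587
G1 X84.51 Y230.53 F1564
G1 X46.79 Y174.51 F1564
G1 X17.14 Y235.19 F1564
G00 X30.79 Y163.20
M3 S213
G1 X59.95 Y162.49 F2987
G1 X73.91 Y136.87 F2987
G1 X58.71 Y111.98 F2987
G1 X29.55 Y112.69 F2987
G1 X15.59 Y138.31 F2987
G1 X30.79 Y163.20 F2987
M5
G00 X0.00 Y0.00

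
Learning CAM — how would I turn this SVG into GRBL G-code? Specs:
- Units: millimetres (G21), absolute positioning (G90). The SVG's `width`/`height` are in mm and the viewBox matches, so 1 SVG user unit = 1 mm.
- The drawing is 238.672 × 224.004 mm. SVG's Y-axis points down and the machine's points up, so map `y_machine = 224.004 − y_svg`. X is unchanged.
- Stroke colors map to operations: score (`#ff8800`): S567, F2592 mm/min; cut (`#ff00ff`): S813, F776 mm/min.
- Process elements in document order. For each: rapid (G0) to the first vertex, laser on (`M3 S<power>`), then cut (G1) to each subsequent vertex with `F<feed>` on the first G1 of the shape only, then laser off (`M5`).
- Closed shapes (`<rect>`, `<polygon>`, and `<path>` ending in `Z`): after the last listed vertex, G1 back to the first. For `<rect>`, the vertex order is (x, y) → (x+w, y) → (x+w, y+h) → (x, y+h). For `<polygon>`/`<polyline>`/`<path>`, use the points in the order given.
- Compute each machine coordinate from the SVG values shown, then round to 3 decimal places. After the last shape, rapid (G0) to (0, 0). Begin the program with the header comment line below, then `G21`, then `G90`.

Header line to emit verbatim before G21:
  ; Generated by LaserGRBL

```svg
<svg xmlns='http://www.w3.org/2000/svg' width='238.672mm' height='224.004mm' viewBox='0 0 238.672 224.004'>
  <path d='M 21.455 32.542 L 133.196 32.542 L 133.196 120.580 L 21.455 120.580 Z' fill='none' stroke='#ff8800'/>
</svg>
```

viewBox `0 0 238.672 224.004` with mm width/height → 1 unit = 1 mm. Flip: y_m = 224.004 − y_svg.

**Shape 1** — `<path>` rectangle, stroke `#ff8800` → score (S567, F2592). Machine vertices: (21.455,191.462) → (133.196,191.462) → (133.196,103.424) → (21.455,103.424) → (21.455,191.462). Closed: final G1 returns to the first vertex.

; Generated by LaserGRBL
G21
G90
G0 X21.455 Y191.462
M3 S567
G1 X133.196 Y191.462 F2592
G1 X133.196 Y103.424
G1 X21.455 Y103.424
G1 X21.455 Y191.462
M5
G0 X0.000 Y0.000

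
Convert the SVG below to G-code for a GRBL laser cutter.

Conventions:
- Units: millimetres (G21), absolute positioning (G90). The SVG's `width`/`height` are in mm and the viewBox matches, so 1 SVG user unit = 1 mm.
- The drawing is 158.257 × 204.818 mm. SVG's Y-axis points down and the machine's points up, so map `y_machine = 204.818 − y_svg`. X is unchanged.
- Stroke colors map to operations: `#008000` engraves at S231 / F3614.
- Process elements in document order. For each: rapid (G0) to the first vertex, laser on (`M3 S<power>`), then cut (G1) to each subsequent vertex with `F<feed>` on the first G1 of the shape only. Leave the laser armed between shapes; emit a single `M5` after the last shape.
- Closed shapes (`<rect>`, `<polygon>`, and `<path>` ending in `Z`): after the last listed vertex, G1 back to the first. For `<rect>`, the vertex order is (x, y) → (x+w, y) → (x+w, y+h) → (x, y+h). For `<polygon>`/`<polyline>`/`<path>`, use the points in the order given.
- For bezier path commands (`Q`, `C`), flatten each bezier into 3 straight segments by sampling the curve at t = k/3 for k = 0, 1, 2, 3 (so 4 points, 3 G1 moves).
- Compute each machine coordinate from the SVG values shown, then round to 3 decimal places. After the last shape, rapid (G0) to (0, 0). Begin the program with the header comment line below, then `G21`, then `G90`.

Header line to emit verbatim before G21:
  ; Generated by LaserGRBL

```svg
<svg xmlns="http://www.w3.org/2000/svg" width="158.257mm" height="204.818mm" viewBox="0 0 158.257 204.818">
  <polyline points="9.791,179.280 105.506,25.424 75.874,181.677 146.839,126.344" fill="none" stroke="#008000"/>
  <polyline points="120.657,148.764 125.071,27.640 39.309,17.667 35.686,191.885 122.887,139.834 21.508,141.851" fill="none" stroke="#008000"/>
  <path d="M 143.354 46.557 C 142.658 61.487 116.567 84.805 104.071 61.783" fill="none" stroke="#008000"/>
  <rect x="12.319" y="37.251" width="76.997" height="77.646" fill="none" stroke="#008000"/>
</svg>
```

; Generated by LaserGRBL
G21
G90
G0 X9.791 Y25.538
M3 S231
G1 X105.506 Y179.394 F3614
G1 X75.874 Y23.141
G1 X146.839 Y78.474
G0 X120.657 Y56.054
M3 S231
G1 X125.071 Y177.178 F3614
G1 X39.309 Y187.151
G1 X35.686 Y12.933
G1 X122.887 Y64.984
G1 X21.508 Y62.967
G0 X143.354 Y158.261
M3 S231
G1 X135.637 Y142.562 F3614
G1 X119.655 Y133.433
G1 X104.071 Y143.035
G0 X12.319 Y167.567
M3 S231
G1 X89.316 Y167.567 F3614
G1 X89.316 Y89.921
G1 X12.319 Y89.921
G1 X12.319 Y167.567
M5
G0 X0.000 Y0.000

viewBox `0 0 158.257 204.818` with mm width/height → 1 unit = 1 mm. Flip: y_m = 204.818 − y_svg.

**Shape 1** — `<polyline>` open polyline, stroke `#008000` → engrave (S231, F3614). Machine vertices: (9.791,25.538) → (105.506,179.394) → (75.874,23.141) → (146.839,78.474). Open path.

**Shape 2** — `<polyline>` open polyline, stroke `#008000` → engrave (S231, F3614). Machine vertices: (120.657,56.054) → (125.071,177.178) → (39.309,187.151) → (35.686,12.933) → (122.887,64.984) → (21.508,62.967). Open path.

**Shape 3** — `<path>` cubic bezier, stroke `#008000` → engrave (S231, F3614). Control points (SVG): P0=(143.354,46.557), P1=(142.658,61.487), P2=(116.567,84.805), P3=(104.071,61.783); sampled at t=k/3. Machine vertices: (143.354,158.261) → (135.637,142.562) → (119.655,133.433) → (104.071,143.035). Open path.

**Shape 4** — `<rect>` rectangle, stroke `#008000` → engrave (S231, F3614). Machine vertices: (12.319,167.567) → (89.316,167.567) → (89.316,89.921) → (12.319,89.921) → (12.319,167.567). Closed: final G1 returns to the first vertex.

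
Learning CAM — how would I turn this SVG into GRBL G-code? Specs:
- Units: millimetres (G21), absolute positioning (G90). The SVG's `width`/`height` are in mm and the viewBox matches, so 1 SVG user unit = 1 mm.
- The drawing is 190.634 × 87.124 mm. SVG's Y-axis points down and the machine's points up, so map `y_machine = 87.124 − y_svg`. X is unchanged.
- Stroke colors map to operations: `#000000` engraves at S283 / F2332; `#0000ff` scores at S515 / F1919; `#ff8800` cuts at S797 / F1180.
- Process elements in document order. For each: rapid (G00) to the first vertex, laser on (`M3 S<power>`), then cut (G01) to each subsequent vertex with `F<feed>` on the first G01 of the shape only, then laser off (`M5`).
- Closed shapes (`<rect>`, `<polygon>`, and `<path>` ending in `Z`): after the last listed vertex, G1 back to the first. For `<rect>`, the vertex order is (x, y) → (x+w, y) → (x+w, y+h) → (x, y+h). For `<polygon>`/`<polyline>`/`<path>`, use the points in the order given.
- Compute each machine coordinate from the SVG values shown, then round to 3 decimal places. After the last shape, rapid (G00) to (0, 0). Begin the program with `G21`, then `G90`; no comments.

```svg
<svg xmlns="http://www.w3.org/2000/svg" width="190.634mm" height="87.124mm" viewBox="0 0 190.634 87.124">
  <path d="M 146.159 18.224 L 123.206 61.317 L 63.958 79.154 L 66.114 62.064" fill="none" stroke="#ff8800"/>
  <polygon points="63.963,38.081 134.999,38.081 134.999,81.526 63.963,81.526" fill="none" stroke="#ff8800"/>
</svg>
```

1 u = 1 mm; y_m = 87.124 − y.

[1] `<path>` open polyline, #ff8800→cut S797 F1180: (146.159,68.900) → (123.206,25.807) → (63.958,7.970) → (66.114,25.060)

[2] `<polygon>` rectangle, #ff8800→cut S797 F1180: (63.963,49.043) → (134.999,49.043) → (134.999,5.598) → (63.963,5.598) → (63.963,49.043) (closed)

G21
G90
G00 X146.159 Y68.900
M3 S797
G01 X123.206 Y25.807 F1180
G01 X63.958 Y7.970
G01 X66.114 Y25.060
M5
G00 X63.963 Y49.043
M3 S797
G01 X134.999 Y49.043 F1180
G01 X134.999 Y5.598
G01 X63.963 Y5.598
G01 X63.963 Y49.043
M5
G00 X0.000 Y0.000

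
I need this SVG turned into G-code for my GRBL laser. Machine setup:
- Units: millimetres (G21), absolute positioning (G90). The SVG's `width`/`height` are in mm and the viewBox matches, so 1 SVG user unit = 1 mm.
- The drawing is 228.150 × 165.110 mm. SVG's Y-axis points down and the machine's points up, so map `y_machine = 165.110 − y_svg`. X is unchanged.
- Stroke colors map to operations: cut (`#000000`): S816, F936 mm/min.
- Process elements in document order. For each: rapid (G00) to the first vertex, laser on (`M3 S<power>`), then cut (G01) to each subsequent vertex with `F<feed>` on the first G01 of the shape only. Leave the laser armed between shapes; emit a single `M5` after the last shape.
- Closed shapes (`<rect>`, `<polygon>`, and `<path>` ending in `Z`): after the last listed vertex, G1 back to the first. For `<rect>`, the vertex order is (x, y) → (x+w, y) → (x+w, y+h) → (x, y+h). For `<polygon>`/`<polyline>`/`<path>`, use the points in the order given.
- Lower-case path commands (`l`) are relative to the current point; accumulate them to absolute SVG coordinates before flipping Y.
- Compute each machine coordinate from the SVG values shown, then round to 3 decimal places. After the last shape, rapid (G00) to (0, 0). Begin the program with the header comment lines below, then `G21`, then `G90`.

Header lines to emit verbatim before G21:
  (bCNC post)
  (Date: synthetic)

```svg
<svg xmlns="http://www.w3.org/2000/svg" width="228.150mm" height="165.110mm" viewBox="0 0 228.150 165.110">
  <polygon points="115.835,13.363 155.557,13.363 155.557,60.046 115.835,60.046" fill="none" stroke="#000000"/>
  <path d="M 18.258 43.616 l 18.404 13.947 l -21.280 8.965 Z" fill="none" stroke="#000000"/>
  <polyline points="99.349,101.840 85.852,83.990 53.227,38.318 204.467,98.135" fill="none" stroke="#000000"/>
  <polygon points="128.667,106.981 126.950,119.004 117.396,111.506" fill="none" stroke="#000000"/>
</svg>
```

Since the viewBox matches the mm dimensions, user units are millimetres directly. The only transform is the Y-flip y_m = 165.110 − y_svg.

Shape 1 is a rectangle drawn with `<polygon>`. Its stroke #000000 means cut at S816, F936. After flipping Y the toolpath is (115.835,151.747) → (155.557,151.747) → (155.557,105.064) → (115.835,105.064) → (115.835,151.747), returning to the start.

Shape 2 is a regular polygon drawn with `<path>`. Its stroke #000000 means cut at S816, F936. After flipping Y the toolpath is (18.258,121.494) → (36.662,107.547) → (15.382,98.582) → (18.258,121.494), returning to the start.

Shape 3 is a open polyline drawn with `<polyline>`. Its stroke #000000 means cut at S816, F936. After flipping Y the toolpath is (99.349,63.270) → (85.852,81.120) → (53.227,126.792) → (204.467,66.975).

Shape 4 is a regular polygon drawn with `<polygon>`. Its stroke #000000 means cut at S816, F936. After flipping Y the toolpath is (128.667,58.129) → (126.950,46.106) → (117.396,53.604) → (128.667,58.129), returning to the start.

(bCNC post)
(Date: synthetic)
G21
G90
G00 X115.835 Y151.747
M3 S816
G01 X155.557 Y151.747 F936
G01 X155.557 Y105.064
G01 X115.835 Y105.064
G01 X115.835 Y151.747
G00 X18.258 Y121.494
M3 S816
G01 X36.662 Y107.547 F936
G01 X15.382 Y98.582
G01 X18.258 Y121.494
G00 X99.349 Y63.270
M3 S816
G01 X85.852 Y81.120 F936
G01 X53.227 Y126.792
G01 X204.467 Y66.975
G00 X128.667 Y58.129
M3 S816
G01 X126.950 Y46.106 F936
G01 X117.396 Y53.604
G01 X128.667 Y58.129
M5
G00 X0.000 Y0.000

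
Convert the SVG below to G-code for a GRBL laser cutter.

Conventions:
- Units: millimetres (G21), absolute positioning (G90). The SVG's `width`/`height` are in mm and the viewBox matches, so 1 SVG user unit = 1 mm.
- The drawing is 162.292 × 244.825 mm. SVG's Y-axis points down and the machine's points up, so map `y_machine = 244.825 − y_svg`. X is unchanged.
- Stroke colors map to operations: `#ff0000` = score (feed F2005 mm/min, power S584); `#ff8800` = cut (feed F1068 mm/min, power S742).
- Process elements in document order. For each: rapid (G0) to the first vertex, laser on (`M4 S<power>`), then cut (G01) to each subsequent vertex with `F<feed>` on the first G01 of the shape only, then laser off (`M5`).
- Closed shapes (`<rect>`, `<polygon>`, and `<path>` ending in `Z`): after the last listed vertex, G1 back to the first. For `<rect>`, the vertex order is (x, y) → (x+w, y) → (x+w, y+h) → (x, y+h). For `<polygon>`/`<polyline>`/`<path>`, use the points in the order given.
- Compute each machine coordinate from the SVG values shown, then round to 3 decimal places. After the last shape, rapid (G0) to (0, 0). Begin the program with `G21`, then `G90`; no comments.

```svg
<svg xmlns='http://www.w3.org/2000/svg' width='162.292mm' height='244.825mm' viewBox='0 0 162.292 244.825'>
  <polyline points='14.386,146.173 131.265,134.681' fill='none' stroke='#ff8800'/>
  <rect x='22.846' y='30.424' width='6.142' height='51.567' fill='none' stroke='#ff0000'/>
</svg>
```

viewBox `0 0 162.292 244.825` with mm width/height → 1 unit = 1 mm. Flip: y_m = 244.825 − y_svg.

**Shape 1** — `<polyline>` line segment, stroke `#ff8800` → cut (S742, F1068). Machine vertices: (14.386,98.652) → (131.265,110.144). Open path.

**Shape 2** — `<rect>` rectangle, stroke `#ff0000` → score (S584, F2005). Machine vertices: (22.846,214.401) → (28.988,214.401) → (28.988,162.834) → (22.846,162.834) → (22.846,214.401). Closed: final G1 returns to the first vertex.

G21
G90
G0 X14.386 Y98.652
M4 S742
G01 X131.265 Y110.144 F1068
M5
G0 X22.846 Y214.401
M4 S584
G01 X28.988 Y214.401 F2005
G01 X28.988 Y162.834
G01 X22.846 Y162.834
G01 X22.846 Y214.401
M5
G0 X0.000 Y0.000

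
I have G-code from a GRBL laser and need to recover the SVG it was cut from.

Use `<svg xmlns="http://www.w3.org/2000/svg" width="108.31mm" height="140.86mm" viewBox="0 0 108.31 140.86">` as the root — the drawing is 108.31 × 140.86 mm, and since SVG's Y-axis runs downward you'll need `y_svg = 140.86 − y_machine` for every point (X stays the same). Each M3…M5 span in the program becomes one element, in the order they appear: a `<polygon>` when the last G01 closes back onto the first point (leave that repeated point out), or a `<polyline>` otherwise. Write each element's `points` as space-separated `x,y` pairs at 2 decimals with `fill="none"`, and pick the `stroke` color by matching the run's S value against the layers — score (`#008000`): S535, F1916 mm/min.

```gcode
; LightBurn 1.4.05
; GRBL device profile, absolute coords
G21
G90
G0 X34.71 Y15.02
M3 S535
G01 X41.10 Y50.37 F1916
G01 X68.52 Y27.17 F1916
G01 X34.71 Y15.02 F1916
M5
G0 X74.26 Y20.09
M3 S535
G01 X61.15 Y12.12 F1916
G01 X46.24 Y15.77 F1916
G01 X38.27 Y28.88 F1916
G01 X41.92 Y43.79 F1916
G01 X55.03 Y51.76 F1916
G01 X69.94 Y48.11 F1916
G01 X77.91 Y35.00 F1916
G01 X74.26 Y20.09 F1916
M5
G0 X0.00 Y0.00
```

<svg xmlns="http://www.w3.org/2000/svg" width="108.31mm" height="140.86mm" viewBox="0 0 108.31 140.86">
  <polygon points="34.71,125.84 41.10,90.49 68.52,113.69" fill="none" stroke="#008000"/>
  <polygon points="74.26,120.77 61.15,128.74 46.24,125.09 38.27,111.98 41.92,97.07 55.03,89.10 69.94,92.75 77.91,105.86" fill="none" stroke="#008000"/>
</svg>

Machine Y-up, SVG Y-down with viewBox height 140.86, so y_svg = 140.86 − y_machine; X carries over. Every run uses S535, so all elements get stroke `#008000` (score).

Run 1: The run returns to its start, so emit a `<polygon>` with points (Y-flipped): 34.71,125.84 41.10,90.49 68.52,113.69.

Run 2: The run returns to its start, so emit a `<polygon>` with points (Y-flipped): 74.26,120.77 61.15,128.74 46.24,125.09 38.27,111.98 41.92,97.07 55.03,89.10 69.94,92.75 77.91,105.86.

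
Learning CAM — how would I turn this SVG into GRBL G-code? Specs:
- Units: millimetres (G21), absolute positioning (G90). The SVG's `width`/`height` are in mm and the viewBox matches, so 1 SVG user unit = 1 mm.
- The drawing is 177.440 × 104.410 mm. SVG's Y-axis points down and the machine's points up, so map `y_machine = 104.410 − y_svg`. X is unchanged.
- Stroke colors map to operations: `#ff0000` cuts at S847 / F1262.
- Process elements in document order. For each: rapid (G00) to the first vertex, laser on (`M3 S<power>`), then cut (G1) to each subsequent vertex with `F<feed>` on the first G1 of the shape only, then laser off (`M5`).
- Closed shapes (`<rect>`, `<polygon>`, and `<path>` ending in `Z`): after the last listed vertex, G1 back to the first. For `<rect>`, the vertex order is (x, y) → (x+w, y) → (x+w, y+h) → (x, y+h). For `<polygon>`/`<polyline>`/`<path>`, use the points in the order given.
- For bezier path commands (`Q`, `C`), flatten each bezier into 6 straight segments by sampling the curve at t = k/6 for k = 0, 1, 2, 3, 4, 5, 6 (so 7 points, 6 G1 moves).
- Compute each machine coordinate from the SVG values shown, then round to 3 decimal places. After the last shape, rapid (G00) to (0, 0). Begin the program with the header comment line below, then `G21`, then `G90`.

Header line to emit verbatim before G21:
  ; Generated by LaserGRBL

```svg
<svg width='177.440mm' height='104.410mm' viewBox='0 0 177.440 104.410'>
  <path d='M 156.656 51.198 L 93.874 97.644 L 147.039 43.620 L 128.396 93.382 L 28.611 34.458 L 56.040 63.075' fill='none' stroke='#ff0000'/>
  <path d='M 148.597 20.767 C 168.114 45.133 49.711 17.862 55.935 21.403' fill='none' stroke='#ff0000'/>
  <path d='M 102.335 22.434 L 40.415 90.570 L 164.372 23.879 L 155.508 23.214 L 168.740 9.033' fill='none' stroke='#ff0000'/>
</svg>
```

Since the viewBox matches the mm dimensions, user units are millimetres directly. The only transform is the Y-flip y_m = 104.410 − y_svg.

Shape 1 is a open polyline drawn with `<path>`. Its stroke #ff0000 means cut at S847, F1262. After flipping Y the toolpath is (156.656,53.212) → (93.874,6.766) → (147.039,60.790) → (128.396,11.028) → (28.611,69.952) → (56.040,41.335).

Shape 2 is a cubic bezier drawn with `<path>`. Its stroke #ff0000 means cut at S847, F1262. After flipping Y the toolpath is (148.597,83.643) → (148.078,75.381) → (131.865,73.436) → (107.251,75.516) → (81.529,79.331) → (61.993,82.592) → (55.935,83.007).

Shape 3 is a open polyline drawn with `<path>`. Its stroke #ff0000 means cut at S847, F1262. After flipping Y the toolpath is (102.335,81.976) → (40.415,13.840) → (164.372,80.531) → (155.508,81.196) → (168.740,95.377).

; Generated by LaserGRBL
G21
G90
G00 X156.656 Y53.212
M3 S847
G1 X93.874 Y6.766 F1262
G1 X147.039 Y60.790
G1 X128.396 Y11.028
G1 X28.611 Y69.952
G1 X56.040 Y41.335
M5
G00 X148.597 Y83.643
M3 S847
G1 X148.078 Y75.381 F1262
G1 X131.865 Y73.436
G1 X107.251 Y75.516
G1 X81.529 Y79.331
G1 X61.993 Y82.592
G1 X55.935 Y83.007
M5
G00 X102.335 Y81.976
M3 S847
G1 X40.415 Y13.840 F1262
G1 X164.372 Y80.531
G1 X155.508 Y81.196
G1 X168.740 Y95.377
M5
G00 X0.000 Y0.000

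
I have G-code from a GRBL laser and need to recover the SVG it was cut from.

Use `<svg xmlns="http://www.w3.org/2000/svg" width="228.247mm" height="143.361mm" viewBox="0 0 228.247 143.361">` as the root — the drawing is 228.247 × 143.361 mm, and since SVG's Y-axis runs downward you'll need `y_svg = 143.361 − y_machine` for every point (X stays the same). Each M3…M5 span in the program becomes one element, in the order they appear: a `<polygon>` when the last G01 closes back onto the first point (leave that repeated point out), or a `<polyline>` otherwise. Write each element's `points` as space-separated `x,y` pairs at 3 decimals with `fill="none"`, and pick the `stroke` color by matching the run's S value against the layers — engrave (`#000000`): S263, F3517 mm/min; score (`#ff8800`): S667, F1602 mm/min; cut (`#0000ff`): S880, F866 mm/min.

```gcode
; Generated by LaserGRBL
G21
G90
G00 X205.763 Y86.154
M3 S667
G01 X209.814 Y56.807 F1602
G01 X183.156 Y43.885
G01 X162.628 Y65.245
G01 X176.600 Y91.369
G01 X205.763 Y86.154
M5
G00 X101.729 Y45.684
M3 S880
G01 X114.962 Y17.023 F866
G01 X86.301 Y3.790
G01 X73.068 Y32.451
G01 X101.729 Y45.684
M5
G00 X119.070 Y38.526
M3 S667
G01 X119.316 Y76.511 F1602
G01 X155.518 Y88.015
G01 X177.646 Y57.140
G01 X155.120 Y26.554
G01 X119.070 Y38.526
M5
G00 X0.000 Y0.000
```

<svg xmlns="http://www.w3.org/2000/svg" width="228.247mm" height="143.361mm" viewBox="0 0 228.247 143.361">
  <polygon points="205.763,57.207 209.814,86.554 183.156,99.476 162.628,78.116 176.600,51.992" fill="none" stroke="#ff8800"/>
  <polygon points="101.729,97.677 114.962,126.338 86.301,139.571 73.068,110.910" fill="none" stroke="#0000ff"/>
  <polygon points="119.070,104.835 119.316,66.850 155.518,55.346 177.646,86.221 155.120,116.807" fill="none" stroke="#ff8800"/>
</svg>

y_svg = 143.361 − y_m.

[1] S667→`#ff8800` (score); closed run; points: 205.763,57.207 209.814,86.554 183.156,99.476 162.628,78.116 176.600,51.992

[2] S880→`#0000ff` (cut); closed run; points: 101.729,97.677 114.962,126.338 86.301,139.571 73.068,110.910

[3] S667→`#ff8800` (score); closed run; points: 119.070,104.835 119.316,66.850 155.518,55.346 177.646,86.221 155.120,116.807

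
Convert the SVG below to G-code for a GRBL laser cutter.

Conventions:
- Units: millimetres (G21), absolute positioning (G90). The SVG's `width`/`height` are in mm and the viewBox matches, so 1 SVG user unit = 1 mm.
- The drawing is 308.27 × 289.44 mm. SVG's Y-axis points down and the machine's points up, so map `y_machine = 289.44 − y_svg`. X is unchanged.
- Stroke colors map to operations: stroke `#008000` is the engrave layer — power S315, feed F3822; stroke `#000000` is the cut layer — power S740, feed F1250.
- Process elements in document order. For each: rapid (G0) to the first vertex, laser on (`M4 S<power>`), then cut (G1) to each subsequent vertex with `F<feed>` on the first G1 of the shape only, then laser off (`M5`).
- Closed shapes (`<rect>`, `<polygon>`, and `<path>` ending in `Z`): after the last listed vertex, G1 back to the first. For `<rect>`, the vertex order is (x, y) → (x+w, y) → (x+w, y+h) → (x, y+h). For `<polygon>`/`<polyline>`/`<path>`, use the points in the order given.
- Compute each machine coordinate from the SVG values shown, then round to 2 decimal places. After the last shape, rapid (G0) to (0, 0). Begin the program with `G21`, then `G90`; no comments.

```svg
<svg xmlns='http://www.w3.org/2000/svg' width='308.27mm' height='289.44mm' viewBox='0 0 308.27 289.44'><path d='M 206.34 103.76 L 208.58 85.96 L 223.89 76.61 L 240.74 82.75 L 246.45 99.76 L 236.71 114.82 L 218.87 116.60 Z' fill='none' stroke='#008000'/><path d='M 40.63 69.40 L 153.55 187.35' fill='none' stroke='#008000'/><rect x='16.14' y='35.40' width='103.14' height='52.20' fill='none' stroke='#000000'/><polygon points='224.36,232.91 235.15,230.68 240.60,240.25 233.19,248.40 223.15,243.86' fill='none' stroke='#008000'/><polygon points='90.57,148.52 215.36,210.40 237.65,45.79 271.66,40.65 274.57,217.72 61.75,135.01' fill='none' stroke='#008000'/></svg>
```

G21
G90
G0 X206.34 Y185.68
M4 S315
G1 X208.58 Y203.48 F3822
G1 X223.89 Y212.83
G1 X240.74 Y206.69
G1 X246.45 Y189.68
G1 X236.71 Y174.62
G1 X218.87 Y172.84
G1 X206.34 Y185.68
M5
G0 X40.63 Y220.04
M4 S315
G1 X153.55 Y102.09 F3822
M5
G0 X16.14 Y254.04
M4 S740
G1 X119.28 Y254.04 F1250
G1 X119.28 Y201.84
G1 X16.14 Y201.84
G1 X16.14 Y254.04
M5
G0 X224.36 Y56.53
M4 S315
G1 X235.15 Y58.76 F3822
G1 X240.60 Y49.19
G1 X233.19 Y41.04
G1 X223.15 Y45.58
G1 X224.36 Y56.53
M5
G0 X90.57 Y140.92
M4 S315
G1 X215.36 Y79.04 F3822
G1 X237.65 Y243.65
G1 X271.66 Y248.79
G1 X274.57 Y71.72
G1 X61.75 Y154.43
G1 X90.57 Y140.92
M5
G0 X0.00 Y0.00

1 u = 1 mm; y_m = 289.44 − y.

[1] `<path>` regular polygon, #008000→engrave S315 F3822: (206.34,185.68) → (208.58,203.48) → (223.89,212.83) → (240.74,206.69) → (246.45,189.68) → (236.71,174.62) → (218.87,172.84) → (206.34,185.68) (closed)

[2] `<path>` line segment, #008000→engrave S315 F3822: (40.63,220.04) → (153.55,102.09)

[3] `<rect>` rectangle, #000000→cut S740 F1250: (16.14,254.04) → (119.28,254.04) → (119.28,201.84) → (16.14,201.84) → (16.14,254.04) (closed)

[4] `<polygon>` regular polygon, #008000→engrave S315 F3822: (224.36,56.53) → (235.15,58.76) → (240.60,49.19) → (233.19,41.04) → (223.15,45.58) → (224.36,56.53) (closed)

[5] `<polygon>` closed polygon, #008000→engrave S315 F3822: (90.57,140.92) → (215.36,79.04) → (237.65,243.65) → (271.66,248.79) → (274.57,71.72) → (61.75,154.43) → (90.57,140.92) (closed)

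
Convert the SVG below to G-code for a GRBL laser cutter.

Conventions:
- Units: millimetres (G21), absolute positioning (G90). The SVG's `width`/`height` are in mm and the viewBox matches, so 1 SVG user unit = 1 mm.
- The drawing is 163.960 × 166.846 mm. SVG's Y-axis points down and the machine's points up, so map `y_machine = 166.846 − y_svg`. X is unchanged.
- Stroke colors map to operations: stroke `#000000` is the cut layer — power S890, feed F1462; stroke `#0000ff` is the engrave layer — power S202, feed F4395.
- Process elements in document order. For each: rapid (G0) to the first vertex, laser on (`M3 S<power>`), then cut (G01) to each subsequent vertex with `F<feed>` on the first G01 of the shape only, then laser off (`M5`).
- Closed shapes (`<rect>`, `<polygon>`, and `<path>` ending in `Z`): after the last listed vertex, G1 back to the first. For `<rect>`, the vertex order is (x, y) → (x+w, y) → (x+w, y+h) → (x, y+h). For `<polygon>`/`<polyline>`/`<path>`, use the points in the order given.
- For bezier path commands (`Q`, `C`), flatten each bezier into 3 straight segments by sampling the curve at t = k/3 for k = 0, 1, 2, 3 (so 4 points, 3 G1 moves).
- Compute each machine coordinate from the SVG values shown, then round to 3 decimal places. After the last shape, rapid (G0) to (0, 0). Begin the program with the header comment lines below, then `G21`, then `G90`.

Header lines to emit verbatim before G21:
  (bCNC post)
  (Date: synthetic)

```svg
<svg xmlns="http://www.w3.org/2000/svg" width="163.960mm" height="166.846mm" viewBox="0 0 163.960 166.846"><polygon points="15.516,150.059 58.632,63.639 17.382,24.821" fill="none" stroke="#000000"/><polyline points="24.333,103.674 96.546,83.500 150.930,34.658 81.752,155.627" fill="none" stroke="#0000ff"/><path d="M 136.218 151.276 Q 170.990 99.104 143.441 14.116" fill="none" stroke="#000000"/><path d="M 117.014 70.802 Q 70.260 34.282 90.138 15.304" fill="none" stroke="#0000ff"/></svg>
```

viewBox `0 0 163.960 166.846` with mm width/height → 1 unit = 1 mm. Flip: y_m = 166.846 − y_svg.

**Shape 1** — `<polygon>` closed polygon, stroke `#000000` → cut (S890, F1462). Machine vertices: (15.516,16.787) → (58.632,103.207) → (17.382,142.025) → (15.516,16.787). Closed: final G1 returns to the first vertex.

**Shape 2** — `<polyline>` open polyline, stroke `#0000ff` → engrave (S202, F4395). Machine vertices: (24.333,63.172) → (96.546,83.346) → (150.930,132.188) → (81.752,11.219). Open path.

**Shape 3** — `<path>` quadratic bezier, stroke `#000000` → cut (S890, F1462). Control points (SVG): P0=(136.218,151.276), P1=(170.990,99.104), P2=(143.441,14.116); sampled at t=k/3. Machine vertices: (136.218,15.570) → (152.475,53.998) → (154.882,99.718) → (143.441,152.730). Open path.

**Shape 4** — `<path>` quadratic bezier, stroke `#0000ff` → engrave (S202, F4395). Control points (SVG): P0=(117.014,70.802), P1=(70.260,34.282), P2=(90.138,15.304); sampled at t=k/3. Machine vertices: (117.014,96.044) → (93.248,118.442) → (84.290,136.941) → (90.138,151.542). Open path.

(bCNC post)
(Date: synthetic)
G21
G90
G0 X15.516 Y16.787
M3 S890
G01 X58.632 Y103.207 F1462
G01 X17.382 Y142.025
G01 X15.516 Y16.787
M5
G0 X24.333 Y63.172
M3 S202
G01 X96.546 Y83.346 F4395
G01 X150.930 Y132.188
G01 X81.752 Y11.219
M5
G0 X136.218 Y15.570
M3 S890
G01 X152.475 Y53.998 F1462
G01 X154.882 Y99.718
G01 X143.441 Y152.730
M5
G0 X117.014 Y96.044
M3 S202
G01 X93.248 Y118.442 F4395
G01 X84.290 Y136.941
G01 X90.138 Y151.542
M5
G0 X0.000 Y0.000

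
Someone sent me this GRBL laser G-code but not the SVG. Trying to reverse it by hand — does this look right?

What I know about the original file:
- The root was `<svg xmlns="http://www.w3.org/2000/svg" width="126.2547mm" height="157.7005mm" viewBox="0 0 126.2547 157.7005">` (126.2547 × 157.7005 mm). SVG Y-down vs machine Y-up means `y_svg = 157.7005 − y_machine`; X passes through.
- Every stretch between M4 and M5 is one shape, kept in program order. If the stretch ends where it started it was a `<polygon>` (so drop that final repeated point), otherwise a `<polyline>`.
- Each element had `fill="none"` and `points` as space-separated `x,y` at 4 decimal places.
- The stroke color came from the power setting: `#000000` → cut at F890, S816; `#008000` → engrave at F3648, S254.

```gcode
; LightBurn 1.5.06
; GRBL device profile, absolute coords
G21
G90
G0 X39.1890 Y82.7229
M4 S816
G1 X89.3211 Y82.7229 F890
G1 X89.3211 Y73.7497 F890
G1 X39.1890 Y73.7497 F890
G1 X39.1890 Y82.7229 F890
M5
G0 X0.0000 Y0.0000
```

<svg xmlns="http://www.w3.org/2000/svg" width="126.2547mm" height="157.7005mm" viewBox="0 0 126.2547 157.7005">
  <polygon points="39.1890,74.9776 89.3211,74.9776 89.3211,83.9508 39.1890,83.9508" fill="none" stroke="#000000"/>
</svg>

Machine Y-up, SVG Y-down with viewBox height 157.7005, so y_svg = 157.7005 − y_machine; X carries over. Every run uses S816, so all elements get stroke `#000000` (cut).

Run 1: The run returns to its start, so emit a `<polygon>` with points (Y-flipped): 39.1890,74.9776 89.3211,74.9776 89.3211,83.9508 39.1890,83.9508.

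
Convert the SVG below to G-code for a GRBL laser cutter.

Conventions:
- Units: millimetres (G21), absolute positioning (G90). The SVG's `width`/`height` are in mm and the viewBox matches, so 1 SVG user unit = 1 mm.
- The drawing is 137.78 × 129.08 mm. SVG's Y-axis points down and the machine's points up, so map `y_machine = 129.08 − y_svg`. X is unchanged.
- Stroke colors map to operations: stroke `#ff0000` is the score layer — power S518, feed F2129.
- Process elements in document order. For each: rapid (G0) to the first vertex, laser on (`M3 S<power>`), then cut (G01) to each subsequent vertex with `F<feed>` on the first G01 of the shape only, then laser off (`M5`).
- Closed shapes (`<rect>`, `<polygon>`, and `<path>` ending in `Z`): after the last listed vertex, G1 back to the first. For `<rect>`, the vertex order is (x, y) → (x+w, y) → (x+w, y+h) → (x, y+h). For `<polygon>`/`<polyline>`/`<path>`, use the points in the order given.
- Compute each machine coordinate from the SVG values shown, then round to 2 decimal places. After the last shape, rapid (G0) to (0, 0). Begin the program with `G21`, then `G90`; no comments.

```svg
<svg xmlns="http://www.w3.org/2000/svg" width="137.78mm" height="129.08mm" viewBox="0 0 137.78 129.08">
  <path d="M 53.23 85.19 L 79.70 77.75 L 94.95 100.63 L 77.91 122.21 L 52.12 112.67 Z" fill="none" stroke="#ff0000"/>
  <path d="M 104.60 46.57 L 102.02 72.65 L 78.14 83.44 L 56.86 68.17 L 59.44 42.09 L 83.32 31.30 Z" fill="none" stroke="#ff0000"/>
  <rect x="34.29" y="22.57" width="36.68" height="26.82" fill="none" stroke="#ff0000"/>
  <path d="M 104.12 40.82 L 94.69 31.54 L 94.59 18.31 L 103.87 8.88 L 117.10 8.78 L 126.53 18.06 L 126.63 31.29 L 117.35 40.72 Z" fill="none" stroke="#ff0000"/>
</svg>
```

Since the viewBox matches the mm dimensions, user units are millimetres directly. The only transform is the Y-flip y_m = 129.08 − y_svg.

Shape 1 is a regular polygon drawn with `<path>`. Its stroke #ff0000 means score at S518, F2129. After flipping Y the toolpath is (53.23,43.89) → (79.70,51.33) → (94.95,28.45) → (77.91,6.87) → (52.12,16.41) → (53.23,43.89), returning to the start.

Shape 2 is a regular polygon drawn with `<path>`. Its stroke #ff0000 means score at S518, F2129. After flipping Y the toolpath is (104.60,82.51) → (102.02,56.43) → (78.14,45.64) → (56.86,60.91) → (59.44,86.99) → (83.32,97.78) → (104.60,82.51), returning to the start.

Shape 3 is a rectangle drawn with `<rect>`. Its stroke #ff0000 means score at S518, F2129. After flipping Y the toolpath is (34.29,106.51) → (70.97,106.51) → (70.97,79.69) → (34.29,79.69) → (34.29,106.51), returning to the start.

Shape 4 is a regular polygon drawn with `<path>`. Its stroke #ff0000 means score at S518, F2129. After flipping Y the toolpath is (104.12,88.26) → (94.69,97.54) → (94.59,110.77) → (103.87,120.20) → (117.10,120.30) → (126.53,111.02) → (126.63,97.79) → (117.35,88.36) → (104.12,88.26), returning to the start.

G21
G90
G0 X53.23 Y43.89
M3 S518
G01 X79.70 Y51.33 F2129
G01 X94.95 Y28.45
G01 X77.91 Y6.87
G01 X52.12 Y16.41
G01 X53.23 Y43.89
M5
G0 X104.60 Y82.51
M3 S518
G01 X102.02 Y56.43 F2129
G01 X78.14 Y45.64
G01 X56.86 Y60.91
G01 X59.44 Y86.99
G01 X83.32 Y97.78
G01 X104.60 Y82.51
M5
G0 X34.29 Y106.51
M3 S518
G01 X70.97 Y106.51 F2129
G01 X70.97 Y79.69
G01 X34.29 Y79.69
G01 X34.29 Y106.51
M5
G0 X104.12 Y88.26
M3 S518
G01 X94.69 Y97.54 F2129
G01 X94.59 Y110.77
G01 X103.87 Y120.20
G01 X117.10 Y120.30
G01 X126.53 Y111.02
G01 X126.63 Y97.79
G01 X117.35 Y88.36
G01 X104.12 Y88.26
M5
G0 X0.00 Y0.00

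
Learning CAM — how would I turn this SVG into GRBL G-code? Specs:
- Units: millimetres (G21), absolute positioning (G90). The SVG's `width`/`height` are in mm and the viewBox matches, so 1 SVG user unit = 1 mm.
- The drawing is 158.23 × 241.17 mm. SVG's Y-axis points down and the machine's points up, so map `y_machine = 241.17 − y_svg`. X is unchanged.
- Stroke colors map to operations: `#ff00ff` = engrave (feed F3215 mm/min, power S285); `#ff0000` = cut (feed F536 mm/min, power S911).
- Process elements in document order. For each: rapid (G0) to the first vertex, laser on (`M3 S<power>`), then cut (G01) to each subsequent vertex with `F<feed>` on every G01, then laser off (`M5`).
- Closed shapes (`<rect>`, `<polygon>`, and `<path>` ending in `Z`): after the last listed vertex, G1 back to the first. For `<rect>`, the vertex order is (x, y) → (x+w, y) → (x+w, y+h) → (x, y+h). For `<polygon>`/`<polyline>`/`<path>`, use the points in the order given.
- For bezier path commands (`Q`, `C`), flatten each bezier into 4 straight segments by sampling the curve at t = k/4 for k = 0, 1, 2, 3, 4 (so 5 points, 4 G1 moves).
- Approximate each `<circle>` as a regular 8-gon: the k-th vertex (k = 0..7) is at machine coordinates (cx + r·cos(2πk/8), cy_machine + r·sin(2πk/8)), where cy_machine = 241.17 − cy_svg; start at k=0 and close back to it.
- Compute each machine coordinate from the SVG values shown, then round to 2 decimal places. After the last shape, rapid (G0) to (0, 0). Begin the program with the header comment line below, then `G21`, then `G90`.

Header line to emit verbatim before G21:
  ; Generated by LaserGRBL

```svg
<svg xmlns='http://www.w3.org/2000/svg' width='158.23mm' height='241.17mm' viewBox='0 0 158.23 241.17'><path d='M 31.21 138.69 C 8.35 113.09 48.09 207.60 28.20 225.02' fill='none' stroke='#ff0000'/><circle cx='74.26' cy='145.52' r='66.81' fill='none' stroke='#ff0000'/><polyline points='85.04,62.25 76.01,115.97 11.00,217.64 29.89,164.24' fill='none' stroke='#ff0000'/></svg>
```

Since the viewBox matches the mm dimensions, user units are millimetres directly. The only transform is the Y-flip y_m = 241.17 − y_svg.

Shape 1 is a cubic bezier drawn with `<path>`. Its stroke #ff0000 means cut at S911, F536. After flipping Y the toolpath is (31.21,102.48) → (23.89,102.24) → (28.59,75.45) → (33.85,40.59) → (28.20,16.15).

Shape 2 is a circle drawn with `<circle>`. Its stroke #ff0000 means cut at S911, F536. After flipping Y the toolpath is (141.07,95.65) → (121.50,142.89) → (74.26,162.46) → (27.02,142.89) → (7.45,95.65) → (27.02,48.41) → (74.26,28.84) → (121.50,48.41) → (141.07,95.65), returning to the start.

Shape 3 is a open polyline drawn with `<polyline>`. Its stroke #ff0000 means cut at S911, F536. After flipping Y the toolpath is (85.04,178.92) → (76.01,125.20) → (11.00,23.53) → (29.89,76.93).

; Generated by LaserGRBL
G21
G90
G0 X31.21 Y102.48
M3 S911
G01 X23.89 Y102.24 F536
G01 X28.59 Y75.45 F536
G01 X33.85 Y40.59 F536
G01 X28.20 Y16.15 F536
M5
G0 X141.07 Y95.65
M3 S911
G01 X121.50 Y142.89 F536
G01 X74.26 Y162.46 F536
G01 X27.02 Y142.89 F536
G01 X7.45 Y95.65 F536
G01 X27.02 Y48.41 F536
G01 X74.26 Y28.84 F536
G01 X121.50 Y48.41 F536
G01 X141.07 Y95.65 F536
M5
G0 X85.04 Y178.92
M3 S911
G01 X76.01 Y125.20 F536
G01 X11.00 Y23.53 F536
G01 X29.89 Y76.93 F536
M5
G0 X0.00 Y0.00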